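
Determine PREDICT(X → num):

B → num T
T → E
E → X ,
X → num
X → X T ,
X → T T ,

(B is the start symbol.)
PREDICT(X → num) = (FIRST(RHS) \ {ε}) ∪ (FOLLOW(X) if ε ∈ FIRST(RHS), i.e. RHS ⇒* ε)
FIRST(num) = { 'num' }
ε ∉ FIRST(num), so FOLLOW(X) is not added.
PREDICT(X → num) = { 'num' }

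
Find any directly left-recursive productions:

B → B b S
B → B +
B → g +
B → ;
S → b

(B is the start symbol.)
Yes, B is left-recursive

B → B b S: LEFT RECURSIVE (starts with B)
B → B +: LEFT RECURSIVE (starts with B)
B → g +: starts with g
B → ;: starts with ';'
S → b: starts with b

The grammar has direct left recursion on: B.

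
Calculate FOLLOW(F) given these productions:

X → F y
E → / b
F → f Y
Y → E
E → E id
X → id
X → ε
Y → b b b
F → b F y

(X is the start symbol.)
{ 'y' }

In X → F y: F is followed by y, add FIRST(y) \ {ε} = { 'y' }
In F → b F y: F is followed by y, add FIRST(y) \ {ε} = { 'y' }

Taking the union: FOLLOW(F) = { 'y' }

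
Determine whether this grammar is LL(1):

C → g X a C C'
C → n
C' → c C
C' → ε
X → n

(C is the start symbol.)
No. Predict set conflict for C': { 'c' }

A grammar is LL(1) if for each non-terminal N with multiple productions, the predict sets of those productions are pairwise disjoint, where PREDICT(N → α) = (FIRST(α) \ {ε}) ∪ (FOLLOW(N) if α ⇒* ε).

Relevant sets:
  FOLLOW(C') = { $, 'c' }

For C:
  PREDICT(C → g X a C C') = { 'g' }
  PREDICT(C → n) = { 'n' }
For C':
  PREDICT(C' → c C) = { 'c' }
  PREDICT(C' → ε) = { $, 'c' }
X has a single production, so nothing to check there.

Conflict found: Predict set conflict for C': { 'c' }
The grammar is NOT LL(1).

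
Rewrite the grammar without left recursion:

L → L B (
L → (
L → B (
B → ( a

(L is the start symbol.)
L → ( L'
L → B ( L'
L' → B ( L'
L' → ε
B → ( a

L is directly left-recursive. The standard transformation for
  A → A α₁ | ... | A α_m | β₁ | ... | β_n
is
  A  → β₁ A' | ... | β_n A'
  A' → α₁ A' | ... | α_m A' | ε

L → ( becomes L → ( L'
L → B ( becomes L → B ( L'
L → L B ( becomes L' → B ( L'
Add L' → ε

Productions for other non-terminals are unchanged:
  B → ( a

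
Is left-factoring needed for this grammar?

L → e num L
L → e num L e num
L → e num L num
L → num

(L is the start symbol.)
Left-factoring is needed when two productions for the same non-terminal
share a common prefix on the right-hand side.

Productions for L:
  L → e num L
  L → e num L e num
  L → e num L num
  L → num

Found common prefix 'e num L' in productions for L

Answer: Yes, L has productions with common prefix 'e num L'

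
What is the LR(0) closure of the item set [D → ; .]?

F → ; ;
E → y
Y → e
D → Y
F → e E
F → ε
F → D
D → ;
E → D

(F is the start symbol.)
{ [D → ; .] }

To compute CLOSURE, for each item [A → α.Bβ] where B is a non-terminal, add [B → .γ] for all productions B → γ; repeat for the newly added items until nothing changes.

Start with: [D → ; .]
The dot is at the end, so nothing is added.

CLOSURE = { [D → ; .] }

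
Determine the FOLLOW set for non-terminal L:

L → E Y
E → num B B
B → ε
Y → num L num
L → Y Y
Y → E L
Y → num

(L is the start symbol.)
To compute FOLLOW(L), find every occurrence of L on a right-hand side N → α L β: add FIRST(β) \ {ε}, and if β is empty or nullable also add FOLLOW(N). Iterate to a fixed point.

L is the start symbol, so $ ∈ FOLLOW(L).
In Y → num L num: L is followed by num, add FIRST(num) \ {ε} = { 'num' }
In Y → E L: L is at the end, add FOLLOW(Y)

The FOLLOW sets referred to above (computed the same way, to a fixed point):
  FOLLOW(Y) = { $, 'num' }

Taking the union: FOLLOW(L) = { $, 'num' }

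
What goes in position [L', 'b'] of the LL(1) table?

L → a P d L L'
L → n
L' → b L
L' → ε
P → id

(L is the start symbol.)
To find M[L', 'b'], we find productions for L' where 'b' is in the predict set (PREDICT(N → α) = (FIRST(α) \ {ε}) ∪ (FOLLOW(N) if α ⇒* ε)).

Relevant sets:
  FOLLOW(L') = { $, 'b' }

L' → b L: PREDICT = { 'b' }
  'b' is in predict set, so this production goes in M[L', 'b']
L' → ε: PREDICT = { $, 'b' }
  'b' is in predict set, so this production goes in M[L', 'b']

M[L', 'b'] = L' → b L, L' → ε  (a multiply-defined cell — the grammar is not LL(1))

Answer: L' → b L, L' → ε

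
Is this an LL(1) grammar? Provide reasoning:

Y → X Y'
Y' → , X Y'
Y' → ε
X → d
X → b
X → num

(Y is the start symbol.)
A grammar is LL(1) if for each non-terminal N with multiple productions, the predict sets of those productions are pairwise disjoint, where PREDICT(N → α) = (FIRST(α) \ {ε}) ∪ (FOLLOW(N) if α ⇒* ε).

Relevant sets:
  FOLLOW(Y') = { $ }

For Y':
  PREDICT(Y' → ',' X Y') = { ',' }
  PREDICT(Y' → ε) = { $ }
For X:
  PREDICT(X → d) = { 'd' }
  PREDICT(X → b) = { 'b' }
  PREDICT(X → num) = { 'num' }
Y has a single production, so nothing to check there.

All predict sets are disjoint. The grammar IS LL(1).

Answer: Yes, the grammar is LL(1).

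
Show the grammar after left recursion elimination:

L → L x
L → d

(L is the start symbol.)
L → d L'
L' → x L'
L' → ε

L is directly left-recursive. The standard transformation for
  A → A α₁ | ... | A α_m | β₁ | ... | β_n
is
  A  → β₁ A' | ... | β_n A'
  A' → α₁ A' | ... | α_m A' | ε

L → d becomes L → d L'
L → L x becomes L' → x L'
Add L' → ε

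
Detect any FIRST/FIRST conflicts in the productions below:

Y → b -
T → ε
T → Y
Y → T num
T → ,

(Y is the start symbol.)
FIRST sets of the non-terminals at (or reachable through a nullable prefix from) the front of some alternative:
  FIRST(T) = { ',', 'b', 'num', ε }
  FIRST(Y) = { ',', 'b', 'num' }

Productions for Y:
  Y → b -: FIRST = { 'b' }
  Y → T num: FIRST = { ',', 'b', 'num' }
Productions for T:
  T → ε: FIRST = { ε }
  T → Y: FIRST = { ',', 'b', 'num' }
  T → ,: FIRST = { ',' }

Conflict for Y: Y → b - and Y → T num
  Overlap: { 'b' }
Conflict for T: T → Y and T → ,
  Overlap: { ',' }

Answer: Yes. Y → b '-' / Y → T num on { 'b' }; T → Y / T → ',' on { ',' }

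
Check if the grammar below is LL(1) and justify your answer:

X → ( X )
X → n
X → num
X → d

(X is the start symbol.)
Yes, the grammar is LL(1).

A grammar is LL(1) if for each non-terminal N with multiple productions, the predict sets of those productions are pairwise disjoint, where PREDICT(N → α) = (FIRST(α) \ {ε}) ∪ (FOLLOW(N) if α ⇒* ε).

For X:
  PREDICT(X → '(' X ')') = { '(' }
  PREDICT(X → n) = { 'n' }
  PREDICT(X → num) = { 'num' }
  PREDICT(X → d) = { 'd' }

All predict sets are disjoint. The grammar IS LL(1).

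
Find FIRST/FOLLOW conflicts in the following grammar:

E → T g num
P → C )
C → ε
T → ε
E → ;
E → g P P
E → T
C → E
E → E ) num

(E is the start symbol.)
Yes. E → E ')' num with FOLLOW(E) on { ')' }; C → E with FOLLOW(C) on { ')' }

A FIRST/FOLLOW conflict occurs when a non-terminal N has a nullable alternative N → β (β ⇒* ε) and another alternative N → α with FIRST(α) ∩ FOLLOW(N) ≠ ∅: on such a lookahead the parser cannot decide between expanding α and letting N vanish via β.

Nullable non-terminals: C, E, T.
FIRST sets used below: FIRST(E) = { ')', ';', 'g', ε }, FIRST(T) = { ε }

C: nullable alternative(s) C → ε, C → E; FOLLOW(C) = { ')' }
  C → ε: FIRST \ {ε} = { } — disjoint from FOLLOW(C)
  C → E: FIRST \ {ε} = { ')', ';', 'g' } — overlaps FOLLOW(C) on { ')' }: CONFLICT

E: nullable alternative(s) E → T; FOLLOW(E) = { $, ')' }
  E → T g num: FIRST \ {ε} = { 'g' } — disjoint from FOLLOW(E)
  E → ;: FIRST \ {ε} = { ';' } — disjoint from FOLLOW(E)
  E → g P P: FIRST \ {ε} = { 'g' } — disjoint from FOLLOW(E)
  E → T: FIRST \ {ε} = { } — this is the only nullable alternative, skip
  E → E ) num: FIRST \ {ε} = { ')', ';', 'g' } — overlaps FOLLOW(E) on { ')' }: CONFLICT
T has a nullable alternative but only one production, so nothing to check.

P has no nullable alternative, so no FIRST/FOLLOW check is needed there.

So the grammar has 2 FIRST/FOLLOW conflicts (marked CONFLICT above).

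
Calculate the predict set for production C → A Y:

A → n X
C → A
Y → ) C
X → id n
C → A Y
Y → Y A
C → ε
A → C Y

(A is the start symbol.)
{ ')', 'n' }

PREDICT(C → A Y) = (FIRST(RHS) \ {ε}) ∪ (FOLLOW(C) if ε ∈ FIRST(RHS), i.e. RHS ⇒* ε)
FIRST(A) = { ')', 'n' }
FIRST(A Y) = { ')', 'n' }
ε ∉ FIRST(A Y), so FOLLOW(C) is not added.
PREDICT(C → A Y) = { ')', 'n' }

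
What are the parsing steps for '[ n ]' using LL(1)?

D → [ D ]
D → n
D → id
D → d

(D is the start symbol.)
LL(1) parsing maintains a stack (initially the start symbol over $) and the input. At each step: if the stack top is a terminal, match it against the current input token; if it is a non-terminal N, replace it with the RHS of M[N, lookahead] (the unique production whose predict set contains the lookahead).

Stack is shown with the top on the left.

Stack    Input    Action
------------------------
D $      [ n ] $  output D → [ D ]
[ D ] $  [ n ] $  match '['
D ] $    n ] $    output D → n
n ] $    n ] $    match 'n'
] $      ] $      match ']'
$        $        accept

The string is accepted.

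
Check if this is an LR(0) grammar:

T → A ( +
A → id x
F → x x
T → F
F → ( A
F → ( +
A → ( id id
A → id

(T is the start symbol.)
No. Shift-reduce conflict between [A → id .] and [A → id . x]

A grammar is LR(0) if no state in the canonical LR(0) collection has:
  - both a shift item (dot before a terminal) and a complete item (shift-reduce conflict), or
  - two or more complete items (reduce-reduce conflict; the accept item [T' → T .] counts as a complete item here).

Augment with T' → T and build the canonical LR(0) collection (I0 = CLOSURE({[T' → . T]}), then GOTO on every symbol after a dot until no new states appear). It has 17 states:
  I0: { [A → . ( id id], [A → . id x], [A → . id], [F → . ( +], [F → . ( A], [F → . x x], [T → . A ( +], [T → . F], [T' → . T] }  — shift
  I1: { [A → ( . id id], [A → . ( id id], [A → . id x], [A → . id], [F → ( . +], [F → ( . A] }  — shift
  I2: { [T → A . ( +] }  — shift
  I3: { [T → F .] }  — reduce
  I4: { [T' → T .] }  — accept
  I5: { [A → id . x], [A → id .] }  — shift, reduce
  I6: { [F → x . x] }  — shift
  I7: { [F → x x .] }  — reduce
  I8: { [A → id x .] }  — reduce
  I9: { [T → A ( . +] }  — shift
  I10: { [T → A ( + .] }  — reduce
  I11: { [A → ( . id id] }  — shift
  I12: { [F → ( + .] }  — reduce
  I13: { [F → ( A .] }  — reduce
  I14: { [A → ( id . id], [A → id . x], [A → id .] }  — shift, reduce
  I15: { [A → ( id id .] }  — reduce
  I16: { [A → ( id . id] }  — shift

Conflict in state I5:
  Shift-reduce conflict between [A → id .] and [A → id . x]
So the grammar is NOT LR(0).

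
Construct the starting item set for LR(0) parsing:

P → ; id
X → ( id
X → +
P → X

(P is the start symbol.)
{ [P → . ; id], [P → . X], [P' → . P], [X → . ( id], [X → . +] }

First, augment the grammar with P' → P
I₀ = CLOSURE({ [P' → . P] }):
  [P' → . P] has the dot before P: add [P → . ; id], [P → . X]
  [P → . X] has the dot before X: add [X → . ( id], [X → . +]
No further items can be added.

I₀ = { [P → . ; id], [P → . X], [P' → . P], [X → . ( id], [X → . +] }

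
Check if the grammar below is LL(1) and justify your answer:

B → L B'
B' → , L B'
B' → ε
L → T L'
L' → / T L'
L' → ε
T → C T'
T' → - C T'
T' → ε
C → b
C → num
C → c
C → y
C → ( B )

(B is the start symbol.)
Yes, the grammar is LL(1).

A grammar is LL(1) if for each non-terminal N with multiple productions, the predict sets of those productions are pairwise disjoint, where PREDICT(N → α) = (FIRST(α) \ {ε}) ∪ (FOLLOW(N) if α ⇒* ε).

Relevant sets:
  FOLLOW(B') = { $, ')' }
  FOLLOW(L') = { $, ')', ',' }
  FOLLOW(T') = { $, ')', ',', '/' }

For B':
  PREDICT(B' → ',' L B') = { ',' }
  PREDICT(B' → ε) = { $, ')' }
For L':
  PREDICT(L' → '/' T L') = { '/' }
  PREDICT(L' → ε) = { $, ')', ',' }
For T':
  PREDICT(T' → '-' C T') = { '-' }
  PREDICT(T' → ε) = { $, ')', ',', '/' }
For C:
  PREDICT(C → b) = { 'b' }
  PREDICT(C → num) = { 'num' }
  PREDICT(C → c) = { 'c' }
  PREDICT(C → y) = { 'y' }
  PREDICT(C → '(' B ')') = { '(' }
B, L, T have a single production, so nothing to check there.

All predict sets are disjoint. The grammar IS LL(1).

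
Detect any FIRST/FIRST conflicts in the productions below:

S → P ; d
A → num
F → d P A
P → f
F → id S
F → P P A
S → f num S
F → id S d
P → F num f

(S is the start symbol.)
Yes. S → P ';' d / S → f num S on { 'f' }; F → d P A / F → P P A on { 'd' }; F → id S / F → P P A on { 'id' }; F → id S / F → id S d on { 'id' }; F → P P A / F → id S d on { 'id' }; P → f / P → F num f on { 'f' }

FIRST sets of the non-terminals at (or reachable through a nullable prefix from) the front of some alternative:
  FIRST(P) = { 'd', 'f', 'id' }
  FIRST(F) = { 'd', 'f', 'id' }

Productions for S:
  S → P ; d: FIRST = { 'd', 'f', 'id' }
  S → f num S: FIRST = { 'f' }
Productions for F:
  F → d P A: FIRST = { 'd' }
  F → id S: FIRST = { 'id' }
  F → P P A: FIRST = { 'd', 'f', 'id' }
  F → id S d: FIRST = { 'id' }
Productions for P:
  P → f: FIRST = { 'f' }
  P → F num f: FIRST = { 'd', 'f', 'id' }
A has only one production, so no FIRST/FIRST conflict is possible there.

Conflict for S: S → P ; d and S → f num S
  Overlap: { 'f' }
Conflict for F: F → d P A and F → P P A
  Overlap: { 'd' }
Conflict for F: F → id S and F → P P A
  Overlap: { 'id' }
Conflict for F: F → id S and F → id S d
  Overlap: { 'id' }
Conflict for F: F → P P A and F → id S d
  Overlap: { 'id' }
Conflict for P: P → f and P → F num f
  Overlap: { 'f' }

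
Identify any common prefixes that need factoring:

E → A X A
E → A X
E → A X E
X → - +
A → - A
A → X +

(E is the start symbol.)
Yes, E has productions with common prefix 'A X'

Left-factoring is needed when two productions for the same non-terminal
share a common prefix on the right-hand side.

Productions for E:
  E → A X A
  E → A X
  E → A X E
Productions for A:
  A → - A
  A → X +

Found common prefix 'A X' in productions for E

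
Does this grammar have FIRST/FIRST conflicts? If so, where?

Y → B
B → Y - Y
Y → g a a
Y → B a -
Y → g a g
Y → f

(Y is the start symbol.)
Yes. Y → B / Y → g a a on { 'g' }; Y → B / Y → B a '-' on { 'f', 'g' }; Y → B / Y → g a g on { 'g' }; Y → B / Y → f on { 'f' }; Y → g a a / Y → B a '-' on { 'g' }; Y → g a a / Y → g a g on { 'g' }; Y → B a '-' / Y → g a g on { 'g' }; Y → B a '-' / Y → f on { 'f' }

FIRST sets of the non-terminals at (or reachable through a nullable prefix from) the front of some alternative:
  FIRST(B) = { 'f', 'g' }

Productions for Y:
  Y → B: FIRST = { 'f', 'g' }
  Y → g a a: FIRST = { 'g' }
  Y → B a -: FIRST = { 'f', 'g' }
  Y → g a g: FIRST = { 'g' }
  Y → f: FIRST = { 'f' }
B has only one production, so no FIRST/FIRST conflict is possible there.

Conflict for Y: Y → B and Y → g a a
  Overlap: { 'g' }
Conflict for Y: Y → B and Y → B a -
  Overlap: { 'f', 'g' }
Conflict for Y: Y → B and Y → g a g
  Overlap: { 'g' }
Conflict for Y: Y → B and Y → f
  Overlap: { 'f' }
Conflict for Y: Y → g a a and Y → B a -
  Overlap: { 'g' }
Conflict for Y: Y → g a a and Y → g a g
  Overlap: { 'g' }
Conflict for Y: Y → B a - and Y → g a g
  Overlap: { 'g' }
Conflict for Y: Y → B a - and Y → f
  Overlap: { 'f' }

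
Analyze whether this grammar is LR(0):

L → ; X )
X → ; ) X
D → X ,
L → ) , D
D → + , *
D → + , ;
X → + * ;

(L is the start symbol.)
Augment with L' → L and build the canonical LR(0) collection (I0 = CLOSURE({[L' → . L]}), then GOTO on every symbol after a dot until no new states appear). It has 20 states:
  I0: { [L → . ) , D], [L → . ; X )], [L' → . L] }  — shift
  I1: { [L → ) . , D] }  — shift
  I2: { [L → ; . X )], [X → . + * ;], [X → . ; ) X] }  — shift
  I3: { [L' → L .] }  — accept
  I4: { [X → + . * ;] }  — shift
  I5: { [X → ; . ) X] }  — shift
  I6: { [L → ; X . )] }  — shift
  I7: { [L → ; X ) .] }  — reduce
  I8: { [X → . + * ;], [X → . ; ) X], [X → ; ) . X] }  — shift
  I9: { [X → ; ) X .] }  — reduce
  I10: { [X → + * . ;] }  — shift
  I11: { [X → + * ; .] }  — reduce
  I12: { [D → . + , *], [D → . + , ;], [D → . X ,], [L → ) , . D], [X → . + * ;], [X → . ; ) X] }  — shift
  I13: { [D → + . , *], [D → + . , ;], [X → + . * ;] }  — shift
  I14: { [L → ) , D .] }  — reduce
  I15: { [D → X . ,] }  — shift
  I16: { [D → X , .] }  — reduce
  I17: { [D → + , . *], [D → + , . ;] }  — shift
  I18: { [D → + , * .] }  — reduce
  I19: { [D → + , ; .] }  — reduce

Every state is either a pure shift/goto state or contains exactly one complete item and nothing to shift — no conflicts. The grammar is LR(0).

Answer: Yes, the grammar is LR(0)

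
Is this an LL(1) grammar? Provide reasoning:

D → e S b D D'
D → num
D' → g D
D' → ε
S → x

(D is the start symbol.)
A grammar is LL(1) if for each non-terminal N with multiple productions, the predict sets of those productions are pairwise disjoint, where PREDICT(N → α) = (FIRST(α) \ {ε}) ∪ (FOLLOW(N) if α ⇒* ε).

Relevant sets:
  FOLLOW(D') = { $, 'g' }

For D:
  PREDICT(D → e S b D D') = { 'e' }
  PREDICT(D → num) = { 'num' }
For D':
  PREDICT(D' → g D) = { 'g' }
  PREDICT(D' → ε) = { $, 'g' }
S has a single production, so nothing to check there.

Conflict found: Predict set conflict for D': { 'g' }
The grammar is NOT LL(1).

Answer: No. Predict set conflict for D': { 'g' }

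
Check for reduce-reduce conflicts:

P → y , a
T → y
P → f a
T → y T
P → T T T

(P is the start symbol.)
No reduce-reduce conflicts

Augment with P' → P and build the canonical LR(0) collection (I0 = CLOSURE({[P' → . P]}), then GOTO on every symbol after a dot until no new states appear). It has 12 states:
  I0: { [P → . T T T], [P → . f a], [P → . y , a], [P' → . P], [T → . y T], [T → . y] }  — shift
  I1: { [P' → P .] }  — accept
  I2: { [P → T . T T], [T → . y T], [T → . y] }  — shift
  I3: { [P → f . a] }  — shift
  I4: { [P → y . , a], [T → . y T], [T → . y], [T → y . T], [T → y .] }  — shift, reduce
  I5: { [P → y , . a] }  — shift
  I6: { [T → y T .] }  — reduce
  I7: { [T → . y T], [T → . y], [T → y . T], [T → y .] }  — shift, reduce
  I8: { [P → y , a .] }  — reduce
  I9: { [P → f a .] }  — reduce
  I10: { [P → T T . T], [T → . y T], [T → . y] }  — shift
  I11: { [P → T T T .] }  — reduce

No state contains more than one complete item.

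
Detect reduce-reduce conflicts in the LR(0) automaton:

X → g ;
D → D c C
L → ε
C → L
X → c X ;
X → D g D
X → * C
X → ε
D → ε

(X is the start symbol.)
A reduce-reduce conflict occurs when an LR(0) state has two complete items [A → α .] and [B → β .] — both call for a reduction, and with no lookahead the parser cannot choose between them.

Augment with X' → X and build the canonical LR(0) collection (I0 = CLOSURE({[X' → . X]}), then GOTO on every symbol after a dot until no new states appear). It has 15 states:
  I0: { [D → . D c C], [D → .], [X → . * C], [X → . D g D], [X → . c X ;], [X → . g ;], [X → .], [X' → . X] }  — shift, 2 reduces
  I1: { [C → . L], [L → .], [X → * . C] }  — reduce
  I2: { [D → D . c C], [X → D . g D] }  — shift
  I3: { [X' → X .] }  — accept
  I4: { [D → . D c C], [D → .], [X → . * C], [X → . D g D], [X → . c X ;], [X → . g ;], [X → .], [X → c . X ;] }  — shift, 2 reduces
  I5: { [X → g . ;] }  — shift
  I6: { [X → g ; .] }  — reduce
  I7: { [X → c X . ;] }  — shift
  I8: { [X → c X ; .] }  — reduce
  I9: { [C → . L], [D → D c . C], [L → .] }  — reduce
  I10: { [D → . D c C], [D → .], [X → D g . D] }  — reduce
  I11: { [D → D . c C], [X → D g D .] }  — shift, reduce
  I12: { [D → D c C .] }  — reduce
  I13: { [C → L .] }  — reduce
  I14: { [X → * C .] }  — reduce

I0 contains complete items [D → .], [X → .] — reduce-reduce conflict.
I4 contains complete items [D → .], [X → .] — reduce-reduce conflict.

Answer: Yes — I0: [D → .] vs [X → .]; I4: [D → .] vs [X → .]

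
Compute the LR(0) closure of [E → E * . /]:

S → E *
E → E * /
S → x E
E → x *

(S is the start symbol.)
{ [E → E * . /] }

To compute CLOSURE, for each item [A → α.Bβ] where B is a non-terminal, add [B → .γ] for all productions B → γ; repeat for the newly added items until nothing changes.

Start with: [E → E * . /]
The dot precedes the terminal '/', so nothing is added.

CLOSURE = { [E → E * . /] }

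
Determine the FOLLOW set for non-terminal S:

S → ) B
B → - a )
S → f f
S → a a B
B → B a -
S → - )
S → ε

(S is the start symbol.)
{ $ }

To compute FOLLOW(S), find every occurrence of S on a right-hand side N → α S β: add FIRST(β) \ {ε}, and if β is empty or nullable also add FOLLOW(N). Iterate to a fixed point.

S is the start symbol, so $ ∈ FOLLOW(S).
S does not occur on any right-hand side.

Taking the union: FOLLOW(S) = { $ }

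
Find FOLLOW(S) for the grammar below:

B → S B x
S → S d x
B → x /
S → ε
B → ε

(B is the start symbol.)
To compute FOLLOW(S), find every occurrence of S on a right-hand side N → α S β: add FIRST(β) \ {ε}, and if β is empty or nullable also add FOLLOW(N). Iterate to a fixed point.

In B → S B x: S is followed by B x, add FIRST(B x) \ {ε} = { 'd', 'x' }
In S → S d x: S is followed by d x, add FIRST(d x) \ {ε} = { 'd' }

Taking the union: FOLLOW(S) = { 'd', 'x' }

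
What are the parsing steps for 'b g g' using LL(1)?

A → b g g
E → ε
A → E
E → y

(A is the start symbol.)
LL(1) parsing maintains a stack (initially the start symbol over $) and the input. At each step: if the stack top is a terminal, match it against the current input token; if it is a non-terminal N, replace it with the RHS of M[N, lookahead] (the unique production whose predict set contains the lookahead).

Stack is shown with the top on the left.

Stack    Input    Action
------------------------
A $      b g g $  output A → b g g
b g g $  b g g $  match 'b'
g g $    g g $    match 'g'
g $      g $      match 'g'
$        $        accept

The string is accepted.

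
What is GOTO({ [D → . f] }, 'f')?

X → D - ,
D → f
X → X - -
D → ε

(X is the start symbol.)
{ [D → f .] }

GOTO(I, 'f') = CLOSURE({ [A → αX.β] : [A → α.Xβ] ∈ I, X = 'f' })

Items with dot before 'f', with the dot advanced:
  [D → . f] → [D → f .]
Closure adds nothing (no advanced item has the dot before a non-terminal).

GOTO = { [D → f .] }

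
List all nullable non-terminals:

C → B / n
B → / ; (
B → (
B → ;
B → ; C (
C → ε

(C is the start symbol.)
A non-terminal is nullable if it can derive ε (the empty string): either it has an ε-production, or it has a production whose right-hand side consists entirely of nullable non-terminals.

ε-productions: C → ε
So C is immediately nullable.
No further non-terminal can be added: every production for the remaining non-terminals contains a terminal or a non-nullable non-terminal.
Nullable = { 'C' }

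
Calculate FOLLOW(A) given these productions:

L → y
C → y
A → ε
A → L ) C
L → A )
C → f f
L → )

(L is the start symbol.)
{ ')' }

To compute FOLLOW(A), find every occurrence of A on a right-hand side N → α A β: add FIRST(β) \ {ε}, and if β is empty or nullable also add FOLLOW(N). Iterate to a fixed point.

In L → A ): A is followed by ')', add FIRST(')') \ {ε} = { ')' }

Taking the union: FOLLOW(A) = { ')' }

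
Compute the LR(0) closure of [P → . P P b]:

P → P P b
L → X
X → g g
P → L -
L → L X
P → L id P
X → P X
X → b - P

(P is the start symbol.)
Start with: [P → . P P b]
  [P → . P P b] has the dot before P: add [P → . L -], [P → . L id P]
  [P → . L -] has the dot before L: add [L → . X], [L → . L X]
  [L → . X] has the dot before X: add [X → . g g], [X → . P X], [X → . b - P]
No further items can be added.

CLOSURE = { [L → . L X], [L → . X], [P → . L -], [P → . L id P], [P → . P P b], [X → . P X], [X → . b - P], [X → . g g] }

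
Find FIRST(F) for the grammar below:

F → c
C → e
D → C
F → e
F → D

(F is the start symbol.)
{ 'c', 'e' }

To compute FIRST(F), examine every production with F on the left-hand side, reading each right-hand side left to right until a non-nullable symbol is reached.

FIRST sets of the other non-terminals involved (by the same procedure, iterated to a fixed point):
  FIRST(D) = { 'e' }

From F → c:
  - c is a terminal: add 'c' and stop
From F → e:
  - e is a terminal: add 'e' and stop
From F → D:
  - D is a non-terminal: add FIRST(D) \ {ε} = { 'e' }
    D is not nullable, so stop

Collecting: FIRST(F) = { 'c', 'e' }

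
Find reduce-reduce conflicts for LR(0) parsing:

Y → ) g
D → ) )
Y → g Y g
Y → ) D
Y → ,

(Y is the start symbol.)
No reduce-reduce conflicts

A reduce-reduce conflict occurs when an LR(0) state has two complete items [A → α .] and [B → β .] — both call for a reduction, and with no lookahead the parser cannot choose between them.

Augment with Y' → Y and build the canonical LR(0) collection (I0 = CLOSURE({[Y' → . Y]}), then GOTO on every symbol after a dot until no new states appear). It has 11 states:
  I0: { [Y → . ) D], [Y → . ) g], [Y → . ,], [Y → . g Y g], [Y' → . Y] }  — shift
  I1: { [D → . ) )], [Y → ) . D], [Y → ) . g] }  — shift
  I2: { [Y → , .] }  — reduce
  I3: { [Y' → Y .] }  — accept
  I4: { [Y → . ) D], [Y → . ) g], [Y → . ,], [Y → . g Y g], [Y → g . Y g] }  — shift
  I5: { [Y → g Y . g] }  — shift
  I6: { [Y → g Y g .] }  — reduce
  I7: { [D → ) . )] }  — shift
  I8: { [Y → ) D .] }  — reduce
  I9: { [Y → ) g .] }  — reduce
  I10: { [D → ) ) .] }  — reduce

No state contains more than one complete item.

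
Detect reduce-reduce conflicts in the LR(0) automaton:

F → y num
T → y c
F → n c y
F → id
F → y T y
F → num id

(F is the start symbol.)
Augment with F' → F and build the canonical LR(0) collection (I0 = CLOSURE({[F' → . F]}), then GOTO on every symbol after a dot until no new states appear). It has 14 states:
  I0: { [F → . id], [F → . n c y], [F → . num id], [F → . y T y], [F → . y num], [F' → . F] }  — shift
  I1: { [F' → F .] }  — accept
  I2: { [F → id .] }  — reduce
  I3: { [F → n . c y] }  — shift
  I4: { [F → num . id] }  — shift
  I5: { [F → y . T y], [F → y . num], [T → . y c] }  — shift
  I6: { [F → y T . y] }  — shift
  I7: { [F → y num .] }  — reduce
  I8: { [T → y . c] }  — shift
  I9: { [T → y c .] }  — reduce
  I10: { [F → y T y .] }  — reduce
  I11: { [F → num id .] }  — reduce
  I12: { [F → n c . y] }  — shift
  I13: { [F → n c y .] }  — reduce

No state contains more than one complete item.

Answer: No reduce-reduce conflicts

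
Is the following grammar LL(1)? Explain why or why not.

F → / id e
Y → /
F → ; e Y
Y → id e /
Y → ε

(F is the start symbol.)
A grammar is LL(1) if for each non-terminal N with multiple productions, the predict sets of those productions are pairwise disjoint, where PREDICT(N → α) = (FIRST(α) \ {ε}) ∪ (FOLLOW(N) if α ⇒* ε).

Relevant sets:
  FOLLOW(Y) = { $ }

For F:
  PREDICT(F → '/' id e) = { '/' }
  PREDICT(F → ';' e Y) = { ';' }
For Y:
  PREDICT(Y → '/') = { '/' }
  PREDICT(Y → id e '/') = { 'id' }
  PREDICT(Y → ε) = { $ }

All predict sets are disjoint. The grammar IS LL(1).

Answer: Yes, the grammar is LL(1).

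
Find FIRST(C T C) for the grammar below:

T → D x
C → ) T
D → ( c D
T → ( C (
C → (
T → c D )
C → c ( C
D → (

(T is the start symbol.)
{ '(', ')', 'c' }

FIRST sets of the non-terminals involved (from the grammar, by fixed-point iteration):
  FIRST(C) = { '(', ')', 'c' }

To compute FIRST(C T C), process the symbols left to right:
Symbol C is a non-terminal. Add FIRST(C) \ {ε} = { '(', ')', 'c' }
C is not nullable (ε ∉ FIRST(C)), so stop here.
FIRST(C T C) = { '(', ')', 'c' }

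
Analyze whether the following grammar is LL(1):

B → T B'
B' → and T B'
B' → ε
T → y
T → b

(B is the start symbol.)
Relevant sets:
  FOLLOW(B') = { $ }

For B':
  PREDICT(B' → and T B') = { 'and' }
  PREDICT(B' → ε) = { $ }
For T:
  PREDICT(T → y) = { 'y' }
  PREDICT(T → b) = { 'b' }
B has a single production, so nothing to check there.

All predict sets are disjoint. The grammar IS LL(1).

Answer: Yes, the grammar is LL(1).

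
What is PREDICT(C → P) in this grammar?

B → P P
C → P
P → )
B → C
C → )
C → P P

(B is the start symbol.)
{ ')' }

PREDICT(C → P) = (FIRST(RHS) \ {ε}) ∪ (FOLLOW(C) if ε ∈ FIRST(RHS), i.e. RHS ⇒* ε)
FIRST(P) = { ')' }
FIRST(P) = { ')' }
ε ∉ FIRST(P), so FOLLOW(C) is not added.
PREDICT(C → P) = { ')' }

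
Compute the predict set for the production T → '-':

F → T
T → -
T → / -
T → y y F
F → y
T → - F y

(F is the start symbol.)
{ '-' }

PREDICT(T → '-') = (FIRST(RHS) \ {ε}) ∪ (FOLLOW(T) if ε ∈ FIRST(RHS), i.e. RHS ⇒* ε)
FIRST('-') = { '-' }
ε ∉ FIRST('-'), so FOLLOW(T) is not added.
PREDICT(T → '-') = { '-' }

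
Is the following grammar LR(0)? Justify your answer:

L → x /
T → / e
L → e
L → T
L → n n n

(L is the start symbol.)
A grammar is LR(0) if no state in the canonical LR(0) collection has:
  - both a shift item (dot before a terminal) and a complete item (shift-reduce conflict), or
  - two or more complete items (reduce-reduce conflict; the accept item [L' → L .] counts as a complete item here).

Augment with L' → L and build the canonical LR(0) collection (I0 = CLOSURE({[L' → . L]}), then GOTO on every symbol after a dot until no new states appear). It has 11 states:
  I0: { [L → . T], [L → . e], [L → . n n n], [L → . x /], [L' → . L], [T → . / e] }  — shift
  I1: { [T → / . e] }  — shift
  I2: { [L' → L .] }  — accept
  I3: { [L → T .] }  — reduce
  I4: { [L → e .] }  — reduce
  I5: { [L → n . n n] }  — shift
  I6: { [L → x . /] }  — shift
  I7: { [L → x / .] }  — reduce
  I8: { [L → n n . n] }  — shift
  I9: { [L → n n n .] }  — reduce
  I10: { [T → / e .] }  — reduce

Every state is either a pure shift/goto state or contains exactly one complete item and nothing to shift — no conflicts. The grammar is LR(0).

Answer: Yes, the grammar is LR(0)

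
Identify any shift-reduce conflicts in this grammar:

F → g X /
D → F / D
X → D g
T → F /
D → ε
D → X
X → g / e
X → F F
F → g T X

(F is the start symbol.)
Yes — I2: [D → .] vs [F → . g T X]; I5: [D → .] vs [F → . g T X]; I6: [D → X .] vs [F → g X . /]; I7: [D → .] vs [F → . g T X]; I13: [D → .] vs [F → . g T X]; I15: [D → F / D .] vs [X → D . g]; I18: [D → .] vs [F → . g T X]

A shift-reduce conflict occurs when an LR(0) state has both:
  - a complete (reduce) item [A → α .] (dot at the end), and
  - a shift item [B → β . c γ] (dot before a terminal).

Augment with F' → F and build the canonical LR(0) collection (I0 = CLOSURE({[F' → . F]}), then GOTO on every symbol after a dot until no new states appear). It has 19 states:
  I0: { [F → . g T X], [F → . g X /], [F' → . F] }  — shift
  I1: { [F' → F .] }  — accept
  I2: { [D → . F / D], [D → . X], [D → .], [F → . g T X], [F → . g X /], [F → g . T X], [F → g . X /], [T → . F /], [X → . D g], [X → . F F], [X → . g / e] }  — shift, reduce
  I3: { [X → D . g] }  — shift
  I4: { [D → F . / D], [F → . g T X], [F → . g X /], [T → F . /], [X → F . F] }  — shift
  I5: { [D → . F / D], [D → . X], [D → .], [F → . g T X], [F → . g X /], [F → g T . X], [X → . D g], [X → . F F], [X → . g / e] }  — shift, reduce
  I6: { [D → X .], [F → g X . /] }  — shift, reduce
  I7: { [D → . F / D], [D → . X], [D → .], [F → . g T X], [F → . g X /], [F → g . T X], [F → g . X /], [T → . F /], [X → . D g], [X → . F F], [X → . g / e], [X → g . / e] }  — shift, reduce
  I8: { [X → g / . e] }  — shift
  I9: { [X → g / e .] }  — reduce
  I10: { [F → g X / .] }  — reduce
  I11: { [D → F . / D], [F → . g T X], [F → . g X /], [X → F . F] }  — shift
  I12: { [D → X .], [F → g T X .] }  — 2 reduces
  I13: { [D → . F / D], [D → . X], [D → .], [D → F / . D], [F → . g T X], [F → . g X /], [X → . D g], [X → . F F], [X → . g / e] }  — shift, reduce
  I14: { [X → F F .] }  — reduce
  I15: { [D → F / D .], [X → D . g] }  — shift, reduce
  I16: { [D → X .] }  — reduce
  I17: { [X → D g .] }  — reduce
  I18: { [D → . F / D], [D → . X], [D → .], [D → F / . D], [F → . g T X], [F → . g X /], [T → F / .], [X → . D g], [X → . F F], [X → . g / e] }  — shift, 2 reduces

I2 contains reduce item [D → .] and shift items [F → . g T X], [F → . g X /], [X → . g / e] — shift-reduce conflict.
I5 contains reduce item [D → .] and shift items [F → . g T X], [F → . g X /], [X → . g / e] — shift-reduce conflict.
I6 contains reduce item [D → X .] and shift item [F → g X . /] — shift-reduce conflict.
I7 contains reduce item [D → .] and shift items [F → . g T X], [F → . g X /], [X → . g / e], [X → g . / e] — shift-reduce conflict.
I13 contains reduce item [D → .] and shift items [F → . g T X], [F → . g X /], [X → . g / e] — shift-reduce conflict.
I15 contains reduce item [D → F / D .] and shift item [X → D . g] — shift-reduce conflict.
I18 contains reduce items [D → .], [T → F / .] and shift items [F → . g T X], [F → . g X /], [X → . g / e] — shift-reduce conflict.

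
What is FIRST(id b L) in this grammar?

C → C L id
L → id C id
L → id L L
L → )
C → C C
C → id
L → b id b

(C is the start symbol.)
To compute FIRST(id b L), process the symbols left to right:
Symbol id is a terminal. Add 'id' and stop.
FIRST(id b L) = { 'id' }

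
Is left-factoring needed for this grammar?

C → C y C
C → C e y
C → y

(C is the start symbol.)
Left-factoring is needed when two productions for the same non-terminal
share a common prefix on the right-hand side.

Productions for C:
  C → C y C
  C → C e y
  C → y

Found common prefix 'C' in productions for C

Answer: Yes, C has productions with common prefix 'C'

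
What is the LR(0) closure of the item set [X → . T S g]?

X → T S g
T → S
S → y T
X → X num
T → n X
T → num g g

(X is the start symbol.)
Start with: [X → . T S g]
  [X → . T S g] has the dot before T: add [T → . S], [T → . n X], [T → . num g g]
  [T → . S] has the dot before S: add [S → . y T]
No further items can be added.

CLOSURE = { [S → . y T], [T → . S], [T → . n X], [T → . num g g], [X → . T S g] }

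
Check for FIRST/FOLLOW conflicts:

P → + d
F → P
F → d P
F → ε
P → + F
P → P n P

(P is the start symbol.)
No FIRST/FOLLOW conflicts.

A FIRST/FOLLOW conflict occurs when a non-terminal N has a nullable alternative N → β (β ⇒* ε) and another alternative N → α with FIRST(α) ∩ FOLLOW(N) ≠ ∅: on such a lookahead the parser cannot decide between expanding α and letting N vanish via β.

Nullable non-terminals: F.
FIRST sets used below: FIRST(P) = { '+' }

F: nullable alternative(s) F → ε; FOLLOW(F) = { $, 'n' }
  F → P: FIRST \ {ε} = { '+' } — disjoint from FOLLOW(F)
  F → d P: FIRST \ {ε} = { 'd' } — disjoint from FOLLOW(F)
  F → ε: FIRST \ {ε} = { } — this is the only nullable alternative, skip

P has no nullable alternative, so no FIRST/FOLLOW check is needed there.

No FIRST/FOLLOW conflicts found.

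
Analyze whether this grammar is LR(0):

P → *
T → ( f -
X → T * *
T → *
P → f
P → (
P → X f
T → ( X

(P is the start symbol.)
A grammar is LR(0) if no state in the canonical LR(0) collection has:
  - both a shift item (dot before a terminal) and a complete item (shift-reduce conflict), or
  - two or more complete items (reduce-reduce conflict; the accept item [P' → P .] counts as a complete item here).

Augment with P' → P and build the canonical LR(0) collection (I0 = CLOSURE({[P' → . P]}), then GOTO on every symbol after a dot until no new states appear). It has 15 states:
  I0: { [P → . (], [P → . *], [P → . X f], [P → . f], [P' → . P], [T → . ( X], [T → . ( f -], [T → . *], [X → . T * *] }  — shift
  I1: { [P → ( .], [T → ( . X], [T → ( . f -], [T → . ( X], [T → . ( f -], [T → . *], [X → . T * *] }  — shift, reduce
  I2: { [P → * .], [T → * .] }  — 2 reduces
  I3: { [P' → P .] }  — accept
  I4: { [X → T . * *] }  — shift
  I5: { [P → X . f] }  — shift
  I6: { [P → f .] }  — reduce
  I7: { [P → X f .] }  — reduce
  I8: { [X → T * . *] }  — shift
  I9: { [X → T * * .] }  — reduce
  I10: { [T → ( . X], [T → ( . f -], [T → . ( X], [T → . ( f -], [T → . *], [X → . T * *] }  — shift
  I11: { [T → * .] }  — reduce
  I12: { [T → ( X .] }  — reduce
  I13: { [T → ( f . -] }  — shift
  I14: { [T → ( f - .] }  — reduce

Conflict in state I1:
  Shift-reduce conflict between [P → ( .] and [T → . ( X]
So the grammar is NOT LR(0).

Answer: No. Shift-reduce conflict between [P → ( .] and [T → . ( X]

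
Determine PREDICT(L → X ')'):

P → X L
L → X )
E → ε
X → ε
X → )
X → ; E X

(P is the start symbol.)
{ ')', ';' }

PREDICT(L → X ')') = (FIRST(RHS) \ {ε}) ∪ (FOLLOW(L) if ε ∈ FIRST(RHS), i.e. RHS ⇒* ε)
FIRST(X) = { ')', ';', ε }
FIRST(X ')') = { ')', ';' }
ε ∉ FIRST(X ')'), so FOLLOW(L) is not added.
PREDICT(L → X ')') = { ')', ';' }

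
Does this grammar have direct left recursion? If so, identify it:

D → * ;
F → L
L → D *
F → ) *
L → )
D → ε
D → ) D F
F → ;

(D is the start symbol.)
No direct left recursion

D → * ;: starts with '*'
F → L: starts with L
L → D *: starts with D
F → ) *: starts with ')'
L → ): starts with ')'
D → ε: starts with ε
D → ) D F: starts with ')'
F → ;: starts with ';'

No direct left recursion found.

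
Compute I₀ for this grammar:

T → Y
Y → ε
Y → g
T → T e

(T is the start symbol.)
{ [T → . T e], [T → . Y], [T' → . T], [Y → . g], [Y → .] }

First, augment the grammar with T' → T
I₀ = CLOSURE({ [T' → . T] }):
  [T' → . T] has the dot before T: add [T → . Y], [T → . T e]
  [T → . Y] has the dot before Y: add [Y → .], [Y → . g]
No further items can be added.

I₀ = { [T → . T e], [T → . Y], [T' → . T], [Y → . g], [Y → .] }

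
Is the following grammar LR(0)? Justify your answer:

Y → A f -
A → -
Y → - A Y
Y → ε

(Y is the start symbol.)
No. Shift-reduce conflict between [Y → .] and [A → . -]

A grammar is LR(0) if no state in the canonical LR(0) collection has:
  - both a shift item (dot before a terminal) and a complete item (shift-reduce conflict), or
  - two or more complete items (reduce-reduce conflict; the accept item [Y' → Y .] counts as a complete item here).

Augment with Y' → Y and build the canonical LR(0) collection (I0 = CLOSURE({[Y' → . Y]}), then GOTO on every symbol after a dot until no new states appear). It has 9 states:
  I0: { [A → . -], [Y → . - A Y], [Y → . A f -], [Y → .], [Y' → . Y] }  — shift, reduce
  I1: { [A → - .], [A → . -], [Y → - . A Y] }  — shift, reduce
  I2: { [Y → A . f -] }  — shift
  I3: { [Y' → Y .] }  — accept
  I4: { [Y → A f . -] }  — shift
  I5: { [Y → A f - .] }  — reduce
  I6: { [A → - .] }  — reduce
  I7: { [A → . -], [Y → - A . Y], [Y → . - A Y], [Y → . A f -], [Y → .] }  — shift, reduce
  I8: { [Y → - A Y .] }  — reduce

Conflict in state I0:
  Shift-reduce conflict between [Y → .] and [A → . -]
So the grammar is NOT LR(0).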